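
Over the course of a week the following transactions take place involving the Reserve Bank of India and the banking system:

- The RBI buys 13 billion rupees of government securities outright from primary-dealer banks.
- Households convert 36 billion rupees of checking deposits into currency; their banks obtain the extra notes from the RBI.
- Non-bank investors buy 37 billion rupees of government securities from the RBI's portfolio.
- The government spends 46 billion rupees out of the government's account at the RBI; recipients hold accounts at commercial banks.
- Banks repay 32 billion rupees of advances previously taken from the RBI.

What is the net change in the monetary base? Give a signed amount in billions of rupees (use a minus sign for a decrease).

RBI balance sheet:
  Assets:      Securities −24B, Loans to banks −32B
  Liabilities: Bank reserves −46B, Currency in circulation +36B, Government deposits −46B
Commercial banking system:
  Assets:      Reserves at CB −46B, Securities −13B
  Liabilities: Checkable deposits −27B, Borrowings from CB −32B
Monetary base = currency + reserves: +36B + (−46B) = -10 billion.

-10 billion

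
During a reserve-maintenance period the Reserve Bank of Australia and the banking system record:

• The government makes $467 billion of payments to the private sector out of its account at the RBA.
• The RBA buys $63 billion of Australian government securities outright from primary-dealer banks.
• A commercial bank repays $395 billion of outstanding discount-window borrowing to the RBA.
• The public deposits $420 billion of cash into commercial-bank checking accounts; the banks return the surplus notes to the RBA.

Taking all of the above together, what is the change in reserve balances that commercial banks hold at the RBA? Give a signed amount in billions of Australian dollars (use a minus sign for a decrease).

RBA balance sheet:
  Assets:      Securities +$63B, Loans to banks −$395B
  Liabilities: Bank reserves +$555B, Currency in circulation −$420B, Government deposits −$467B
So the change in reserve balances that commercial banks hold at the RBA is +$555 billion.

+$555 billion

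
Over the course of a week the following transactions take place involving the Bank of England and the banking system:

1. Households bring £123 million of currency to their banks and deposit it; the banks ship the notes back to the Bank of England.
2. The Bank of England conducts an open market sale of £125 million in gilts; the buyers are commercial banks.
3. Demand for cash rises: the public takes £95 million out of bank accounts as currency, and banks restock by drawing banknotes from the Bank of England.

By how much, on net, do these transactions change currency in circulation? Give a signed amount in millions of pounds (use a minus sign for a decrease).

Currency deposit £123 million: notes return to the central bank → −£123M.
OMO sale (to banks) £125 million: no currency enters or leaves circulation → 0.
Currency withdrawal £95 million: notes leave the central bank → +£95M.
Net: −123 + 0 + 95 = -£28 million.

-£28 million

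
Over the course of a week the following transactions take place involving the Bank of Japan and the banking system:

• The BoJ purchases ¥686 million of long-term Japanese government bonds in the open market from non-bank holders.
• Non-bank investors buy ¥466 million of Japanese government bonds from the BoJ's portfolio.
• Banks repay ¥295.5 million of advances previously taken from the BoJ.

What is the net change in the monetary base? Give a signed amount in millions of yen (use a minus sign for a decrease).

-¥75.5 million

Asset purchase (from non-banks) ¥686 million: BoJ balance sheet expands → +¥686M.
Asset sale (to non-banks) ¥466 million: BoJ balance sheet contracts → −¥466M.
Discount-window repayment ¥295.5 million: BoJ balance sheet contracts → −¥295.5M.
Net: 686 − 466 − 295.5 = -¥75.5 million.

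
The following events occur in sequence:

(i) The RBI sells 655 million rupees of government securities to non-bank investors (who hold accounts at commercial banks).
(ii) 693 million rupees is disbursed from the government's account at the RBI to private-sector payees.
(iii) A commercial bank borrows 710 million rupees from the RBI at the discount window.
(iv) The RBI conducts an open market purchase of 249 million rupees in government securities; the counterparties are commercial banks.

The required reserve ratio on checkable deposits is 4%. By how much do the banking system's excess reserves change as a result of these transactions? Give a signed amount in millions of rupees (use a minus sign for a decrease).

+995.48 million

Asset sale (to non-banks) 655 million rupees: reserves −655M, deposits −655M.
Government spending 693 million rupees: reserves +693M, deposits +693M.
Discount-window loan 710 million rupees: reserves +710M, deposits 0.
OMO purchase (from banks) 249 million rupees: reserves +249M, deposits 0.
Totals: Δreserves = +997M, Δdeposits = +38M.
Δrequired reserves = 4% × +38M = +1.52M.
Δexcess reserves = Δreserves − Δrequired = +997M − (+1.52M) = +995.48 million.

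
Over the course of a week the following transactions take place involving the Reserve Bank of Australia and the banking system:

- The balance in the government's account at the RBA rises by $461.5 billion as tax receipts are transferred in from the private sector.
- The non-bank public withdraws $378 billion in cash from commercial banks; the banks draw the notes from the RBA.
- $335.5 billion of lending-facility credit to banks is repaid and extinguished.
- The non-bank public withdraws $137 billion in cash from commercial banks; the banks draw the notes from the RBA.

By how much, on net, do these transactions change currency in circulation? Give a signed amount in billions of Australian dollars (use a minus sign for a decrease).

Government account inflow $461.5 billion: no currency enters or leaves circulation → 0.
Currency withdrawal $378 billion: notes leave the central bank → +$378B.
Discount-window repayment $335.5 billion: no currency enters or leaves circulation → 0.
Currency withdrawal $137 billion: notes leave the central bank → +$137B.
Net: 0 + 378 + 0 + 137 = +$515 billion.

+$515 billion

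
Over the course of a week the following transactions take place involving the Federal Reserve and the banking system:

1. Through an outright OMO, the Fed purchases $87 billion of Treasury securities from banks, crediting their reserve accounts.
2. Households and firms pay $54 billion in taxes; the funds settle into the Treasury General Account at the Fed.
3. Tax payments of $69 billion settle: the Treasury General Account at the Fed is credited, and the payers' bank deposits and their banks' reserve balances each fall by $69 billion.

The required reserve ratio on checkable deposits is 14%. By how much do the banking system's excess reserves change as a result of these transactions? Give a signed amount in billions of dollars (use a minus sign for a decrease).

OMO purchase (from banks) $87 billion: reserves +$87B, deposits 0.
Government account inflow $54 billion: reserves −$54B, deposits −$54B.
Government account inflow $69 billion: reserves −$69B, deposits −$69B.
Totals: Δreserves = −$36B, Δdeposits = −$123B.
Δrequired reserves = 14% × −$123B = −$17.22B.
Δexcess reserves = Δreserves − Δrequired = −$36B − (−$17.22B) = -$18.78 billion.

-$18.78 billion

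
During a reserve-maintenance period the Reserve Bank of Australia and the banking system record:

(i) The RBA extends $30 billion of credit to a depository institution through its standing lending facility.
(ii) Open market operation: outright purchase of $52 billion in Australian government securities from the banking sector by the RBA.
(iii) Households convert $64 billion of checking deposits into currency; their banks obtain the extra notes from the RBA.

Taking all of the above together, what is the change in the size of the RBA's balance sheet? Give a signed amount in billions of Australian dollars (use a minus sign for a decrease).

+$82 billion

Discount-window loan $30 billion: an RBA asset is acquired → +$30B.
OMO purchase (from banks) $52 billion: an RBA asset is acquired → +$52B.
Currency withdrawal $64 billion: only the composition of liabilities changes → 0.
Net: 30 + 52 + 0 = +$82 billion.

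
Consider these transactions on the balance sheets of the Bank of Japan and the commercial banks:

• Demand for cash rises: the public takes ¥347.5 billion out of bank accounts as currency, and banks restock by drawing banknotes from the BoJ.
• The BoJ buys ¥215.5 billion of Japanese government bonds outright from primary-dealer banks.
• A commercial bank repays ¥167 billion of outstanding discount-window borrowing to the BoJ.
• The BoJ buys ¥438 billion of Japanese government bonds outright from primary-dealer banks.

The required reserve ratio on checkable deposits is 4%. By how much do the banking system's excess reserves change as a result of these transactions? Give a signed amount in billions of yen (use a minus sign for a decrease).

+¥152.9 billion

Currency withdrawal ¥347.5 billion: reserves −¥347.5B, deposits −¥347.5B.
OMO purchase (from banks) ¥215.5 billion: reserves +¥215.5B, deposits 0.
Discount-window repayment ¥167 billion: reserves −¥167B, deposits 0.
OMO purchase (from banks) ¥438 billion: reserves +¥438B, deposits 0.
Totals: Δreserves = +¥139B, Δdeposits = −¥347.5B.
Δrequired reserves = 4% × −¥347.5B = −¥13.9B.
Δexcess reserves = Δreserves − Δrequired = +¥139B − (−¥13.9B) = +¥152.9 billion.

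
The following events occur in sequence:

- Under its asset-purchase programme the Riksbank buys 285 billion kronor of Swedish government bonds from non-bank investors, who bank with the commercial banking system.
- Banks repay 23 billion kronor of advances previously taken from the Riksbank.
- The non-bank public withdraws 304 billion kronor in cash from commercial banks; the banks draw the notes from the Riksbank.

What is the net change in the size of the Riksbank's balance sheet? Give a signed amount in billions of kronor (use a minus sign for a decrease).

Asset purchase (from non-banks) 285 billion kronor: a Riksbank asset is acquired → +285B.
Discount-window repayment 23 billion kronor: a Riksbank asset is shed → −23B.
Currency withdrawal 304 billion kronor: only the composition of liabilities changes → 0.
Net: 285 − 23 + 0 = +262 billion.

+262 billion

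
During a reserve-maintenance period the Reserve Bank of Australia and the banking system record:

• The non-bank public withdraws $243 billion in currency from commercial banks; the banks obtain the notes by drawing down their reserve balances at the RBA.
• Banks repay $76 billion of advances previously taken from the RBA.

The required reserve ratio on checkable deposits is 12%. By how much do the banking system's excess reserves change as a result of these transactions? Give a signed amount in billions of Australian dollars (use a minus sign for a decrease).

-$289.84 billion

Currency withdrawal $243 billion: reserves −$243B, deposits −$243B.
Discount-window repayment $76 billion: reserves −$76B, deposits 0.
Totals: Δreserves = −$319B, Δdeposits = −$243B.
Δrequired reserves = 12% × −$243B = −$29.16B.
Δexcess reserves = Δreserves − Δrequired = −$319B − (−$29.16B) = -$289.84 billion.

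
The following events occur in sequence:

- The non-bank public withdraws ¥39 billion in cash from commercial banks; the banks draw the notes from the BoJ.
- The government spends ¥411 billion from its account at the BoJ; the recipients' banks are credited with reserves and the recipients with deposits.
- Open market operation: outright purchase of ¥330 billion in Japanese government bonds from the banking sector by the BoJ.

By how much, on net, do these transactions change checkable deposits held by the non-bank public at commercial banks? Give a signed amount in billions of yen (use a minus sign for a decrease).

+¥372 billion

Currency withdrawal ¥39 billion: non-bank counterparties' bank balances fall → −¥39B.
Government spending ¥411 billion: non-bank counterparties' bank balances rise → +¥411B.
OMO purchase (from banks) ¥330 billion: the counterparty is a bank, so public deposits are unchanged → 0.
Net: −39 + 411 + 0 = +¥372 billion.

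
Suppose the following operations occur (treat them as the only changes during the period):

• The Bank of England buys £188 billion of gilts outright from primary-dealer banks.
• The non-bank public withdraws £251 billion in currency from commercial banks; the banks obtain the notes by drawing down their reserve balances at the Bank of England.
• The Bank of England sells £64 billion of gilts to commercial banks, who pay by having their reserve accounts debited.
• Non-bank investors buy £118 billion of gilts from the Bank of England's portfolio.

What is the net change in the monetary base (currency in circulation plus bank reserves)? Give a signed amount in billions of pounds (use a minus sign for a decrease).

Bank of England balance sheet:
  Assets:      Securities +£6B
  Liabilities: Bank reserves −£245B, Currency in circulation +£251B
Commercial banking system:
  Assets:      Reserves at CB −£245B, Securities −£124B
  Liabilities: Checkable deposits −£369B
Monetary base = currency + reserves: +£251B + (−£245B) = +£6 billion.

+£6 billion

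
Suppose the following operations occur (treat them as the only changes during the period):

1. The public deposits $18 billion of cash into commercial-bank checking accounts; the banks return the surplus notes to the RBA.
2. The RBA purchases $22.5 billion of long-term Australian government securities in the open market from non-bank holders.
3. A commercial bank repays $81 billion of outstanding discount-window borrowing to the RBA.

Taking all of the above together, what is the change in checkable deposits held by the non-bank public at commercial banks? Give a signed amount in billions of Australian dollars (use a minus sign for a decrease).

RBA balance sheet:
  Assets:      Securities +$22.5B, Loans to banks −$81B
  Liabilities: Bank reserves −$40.5B, Currency in circulation −$18B
Commercial banking system:
  Assets:      Reserves at CB −$40.5B
  Liabilities: Checkable deposits +$40.5B, Borrowings from CB −$81B
So the change in checkable deposits held by the non-bank public at commercial banks is +$40.5 billion.

+$40.5 billion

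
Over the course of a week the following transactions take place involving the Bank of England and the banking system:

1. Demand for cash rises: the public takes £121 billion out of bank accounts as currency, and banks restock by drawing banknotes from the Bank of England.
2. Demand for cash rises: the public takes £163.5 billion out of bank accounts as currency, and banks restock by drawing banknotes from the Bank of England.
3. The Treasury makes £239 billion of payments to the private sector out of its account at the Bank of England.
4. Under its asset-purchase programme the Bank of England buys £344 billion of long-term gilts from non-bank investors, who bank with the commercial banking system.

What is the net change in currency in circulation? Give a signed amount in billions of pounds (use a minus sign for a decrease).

Currency withdrawal £121 billion: notes leave the central bank → +£121B.
Currency withdrawal £163.5 billion: notes leave the central bank → +£163.5B.
Government spending £239 billion: no currency enters or leaves circulation → 0.
Asset purchase (from non-banks) £344 billion: no currency enters or leaves circulation → 0.
Net: 121 + 163.5 + 0 + 0 = +£284.5 billion.

+£284.5 billion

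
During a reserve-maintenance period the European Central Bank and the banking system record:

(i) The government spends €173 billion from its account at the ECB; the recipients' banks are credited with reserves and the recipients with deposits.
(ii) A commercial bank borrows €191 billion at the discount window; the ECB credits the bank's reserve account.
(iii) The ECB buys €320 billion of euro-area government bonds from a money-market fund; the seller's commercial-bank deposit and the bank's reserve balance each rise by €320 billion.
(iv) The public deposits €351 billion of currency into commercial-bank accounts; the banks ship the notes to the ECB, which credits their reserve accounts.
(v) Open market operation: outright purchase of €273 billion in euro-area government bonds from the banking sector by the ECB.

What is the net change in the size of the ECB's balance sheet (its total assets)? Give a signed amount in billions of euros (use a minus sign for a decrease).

+€784 billion

ECB balance sheet:
  Assets:      Securities +€593B, Loans to banks +€191B
  Liabilities: Bank reserves +€1308B, Currency in circulation −€351B, Government deposits −€173B
Change in total ECB assets = +€784 billion.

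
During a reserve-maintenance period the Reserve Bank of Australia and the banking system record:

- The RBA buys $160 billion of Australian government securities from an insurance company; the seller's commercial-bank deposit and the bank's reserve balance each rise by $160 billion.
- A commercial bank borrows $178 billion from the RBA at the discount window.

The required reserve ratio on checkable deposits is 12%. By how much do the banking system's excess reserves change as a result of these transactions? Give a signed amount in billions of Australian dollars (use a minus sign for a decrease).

+$318.8 billion

Asset purchase (from non-banks) $160 billion: reserves +$160B, deposits +$160B.
Discount-window loan $178 billion: reserves +$178B, deposits 0.
Totals: Δreserves = +$338B, Δdeposits = +$160B.
Δrequired reserves = 12% × +$160B = +$19.2B.
Δexcess reserves = Δreserves − Δrequired = +$338B − (+$19.2B) = +$318.8 billion.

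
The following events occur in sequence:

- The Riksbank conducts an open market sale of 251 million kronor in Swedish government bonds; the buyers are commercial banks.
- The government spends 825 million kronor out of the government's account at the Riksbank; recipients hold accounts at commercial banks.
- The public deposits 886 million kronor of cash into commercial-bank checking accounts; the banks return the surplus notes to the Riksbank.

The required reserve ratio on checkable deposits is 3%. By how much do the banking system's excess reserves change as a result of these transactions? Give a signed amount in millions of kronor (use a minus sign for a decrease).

+1408.67 million

OMO sale (to banks) 251 million kronor: reserves −251M, deposits 0.
Government spending 825 million kronor: reserves +825M, deposits +825M.
Currency deposit 886 million kronor: reserves +886M, deposits +886M.
Totals: Δreserves = +1460M, Δdeposits = +1711M.
Δrequired reserves = 3% × +1711M = +51.33M.
Δexcess reserves = Δreserves − Δrequired = +1460M − (+51.33M) = +1408.67 million.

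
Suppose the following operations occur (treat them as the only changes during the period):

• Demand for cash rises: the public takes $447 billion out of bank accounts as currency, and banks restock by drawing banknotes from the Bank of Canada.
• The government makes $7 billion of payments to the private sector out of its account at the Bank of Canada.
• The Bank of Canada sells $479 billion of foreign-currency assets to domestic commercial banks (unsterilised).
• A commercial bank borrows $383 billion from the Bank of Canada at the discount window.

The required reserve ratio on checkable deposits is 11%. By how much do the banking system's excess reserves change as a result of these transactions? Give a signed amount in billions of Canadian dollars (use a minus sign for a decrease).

-$487.6 billion

Currency withdrawal $447 billion: reserves −$447B, deposits −$447B.
Government spending $7 billion: reserves +$7B, deposits +$7B.
FX sale $479 billion: reserves −$479B, deposits 0.
Discount-window loan $383 billion: reserves +$383B, deposits 0.
Totals: Δreserves = −$536B, Δdeposits = −$440B.
Δrequired reserves = 11% × −$440B = −$48.4B.
Δexcess reserves = Δreserves − Δrequired = −$536B − (−$48.4B) = -$487.6 billion.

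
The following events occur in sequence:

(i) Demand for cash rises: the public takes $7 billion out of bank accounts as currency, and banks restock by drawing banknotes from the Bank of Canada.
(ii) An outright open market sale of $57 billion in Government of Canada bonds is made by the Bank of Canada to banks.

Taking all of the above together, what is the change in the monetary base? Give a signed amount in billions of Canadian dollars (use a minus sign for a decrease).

-$57 billion

Currency withdrawal $7 billion: just a shift between currency and reserves — both are base money → 0.
OMO sale (to banks) $57 billion: Bank of Canada balance sheet contracts → −$57B.
Net: 0 − 57 = -$57 billion.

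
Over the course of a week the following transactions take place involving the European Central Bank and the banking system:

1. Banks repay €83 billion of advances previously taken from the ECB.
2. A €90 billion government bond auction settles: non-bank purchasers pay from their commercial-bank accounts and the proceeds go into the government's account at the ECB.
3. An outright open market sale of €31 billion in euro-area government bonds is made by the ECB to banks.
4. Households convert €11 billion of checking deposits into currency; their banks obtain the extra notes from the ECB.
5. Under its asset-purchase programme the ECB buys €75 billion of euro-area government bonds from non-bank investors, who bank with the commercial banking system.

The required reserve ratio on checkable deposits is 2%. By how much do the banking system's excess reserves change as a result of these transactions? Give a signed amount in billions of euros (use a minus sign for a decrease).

Discount-window repayment €83 billion: reserves −€83B, deposits 0.
Government account inflow €90 billion: reserves −€90B, deposits −€90B.
OMO sale (to banks) €31 billion: reserves −€31B, deposits 0.
Currency withdrawal €11 billion: reserves −€11B, deposits −€11B.
Asset purchase (from non-banks) €75 billion: reserves +€75B, deposits +€75B.
Totals: Δreserves = −€140B, Δdeposits = −€26B.
Δrequired reserves = 2% × −€26B = −€0.52B.
Δexcess reserves = Δreserves − Δrequired = −€140B − (−€0.52B) = -€139.48 billion.

-€139.48 billion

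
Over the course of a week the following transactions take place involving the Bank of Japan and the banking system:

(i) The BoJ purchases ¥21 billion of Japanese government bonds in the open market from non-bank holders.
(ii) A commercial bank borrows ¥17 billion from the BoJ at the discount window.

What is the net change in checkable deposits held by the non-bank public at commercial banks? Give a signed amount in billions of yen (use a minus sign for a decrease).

Asset purchase (from non-banks) ¥21 billion: non-bank counterparties' bank balances rise → +¥21B.
Discount-window loan ¥17 billion: the counterparty is a bank, so public deposits are unchanged → 0.
Net: 21 + 0 = +¥21 billion.

+¥21 billion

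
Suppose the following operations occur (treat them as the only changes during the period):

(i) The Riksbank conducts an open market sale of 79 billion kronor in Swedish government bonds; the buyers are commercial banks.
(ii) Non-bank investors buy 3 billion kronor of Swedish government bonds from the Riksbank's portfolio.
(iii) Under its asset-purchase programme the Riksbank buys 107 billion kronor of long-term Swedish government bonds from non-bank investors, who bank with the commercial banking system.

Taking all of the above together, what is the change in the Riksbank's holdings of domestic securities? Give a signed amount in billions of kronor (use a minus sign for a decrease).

OMO sale (to banks) 79 billion kronor: securities removed from the Riksbank's portfolio → −79B.
Asset sale (to non-banks) 3 billion kronor: securities removed from the Riksbank's portfolio → −3B.
Asset purchase (from non-banks) 107 billion kronor: securities added to the Riksbank's portfolio → +107B.
Net: −79 − 3 + 107 = +25 billion.

+25 billion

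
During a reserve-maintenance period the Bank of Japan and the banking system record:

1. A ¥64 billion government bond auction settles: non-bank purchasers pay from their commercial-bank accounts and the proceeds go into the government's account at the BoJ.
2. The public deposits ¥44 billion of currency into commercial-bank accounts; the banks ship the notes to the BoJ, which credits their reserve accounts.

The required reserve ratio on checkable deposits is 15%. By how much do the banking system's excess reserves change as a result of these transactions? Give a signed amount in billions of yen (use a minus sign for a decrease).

Government account inflow ¥64 billion: reserves −¥64B, deposits −¥64B.
Currency deposit ¥44 billion: reserves +¥44B, deposits +¥44B.
Totals: Δreserves = −¥20B, Δdeposits = −¥20B.
Δrequired reserves = 15% × −¥20B = −¥3B.
Δexcess reserves = Δreserves − Δrequired = −¥20B − (−¥3B) = -¥17 billion.

-¥17 billion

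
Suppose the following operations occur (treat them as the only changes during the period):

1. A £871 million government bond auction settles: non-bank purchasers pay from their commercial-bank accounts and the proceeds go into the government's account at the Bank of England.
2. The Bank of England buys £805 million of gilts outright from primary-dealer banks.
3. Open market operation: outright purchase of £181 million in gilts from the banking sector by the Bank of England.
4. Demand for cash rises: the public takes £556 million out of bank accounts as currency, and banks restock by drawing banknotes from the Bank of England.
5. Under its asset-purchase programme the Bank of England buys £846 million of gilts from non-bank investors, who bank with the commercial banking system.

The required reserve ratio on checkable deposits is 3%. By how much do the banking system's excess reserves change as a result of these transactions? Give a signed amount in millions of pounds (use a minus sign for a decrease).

+£422.43 million

Government account inflow £871 million: reserves −£871M, deposits −£871M.
OMO purchase (from banks) £805 million: reserves +£805M, deposits 0.
OMO purchase (from banks) £181 million: reserves +£181M, deposits 0.
Currency withdrawal £556 million: reserves −£556M, deposits −£556M.
Asset purchase (from non-banks) £846 million: reserves +£846M, deposits +£846M.
Totals: Δreserves = +£405M, Δdeposits = −£581M.
Δrequired reserves = 3% × −£581M = −£17.43M.
Δexcess reserves = Δreserves − Δrequired = +£405M − (−£17.43M) = +£422.43 million.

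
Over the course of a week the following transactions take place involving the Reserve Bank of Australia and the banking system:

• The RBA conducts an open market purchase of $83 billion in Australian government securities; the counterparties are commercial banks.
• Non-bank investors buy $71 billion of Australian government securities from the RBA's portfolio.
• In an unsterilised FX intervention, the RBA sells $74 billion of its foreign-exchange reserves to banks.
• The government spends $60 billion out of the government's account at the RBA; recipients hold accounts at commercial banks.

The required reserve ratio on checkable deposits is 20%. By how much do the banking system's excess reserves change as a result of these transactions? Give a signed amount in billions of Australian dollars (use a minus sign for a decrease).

+$0.2 billion

OMO purchase (from banks) $83 billion: reserves +$83B, deposits 0.
Asset sale (to non-banks) $71 billion: reserves −$71B, deposits −$71B.
FX sale $74 billion: reserves −$74B, deposits 0.
Government spending $60 billion: reserves +$60B, deposits +$60B.
Totals: Δreserves = −$2B, Δdeposits = −$11B.
Δrequired reserves = 20% × −$11B = −$2.2B.
Δexcess reserves = Δreserves − Δrequired = −$2B − (−$2.2B) = +$0.2 billion.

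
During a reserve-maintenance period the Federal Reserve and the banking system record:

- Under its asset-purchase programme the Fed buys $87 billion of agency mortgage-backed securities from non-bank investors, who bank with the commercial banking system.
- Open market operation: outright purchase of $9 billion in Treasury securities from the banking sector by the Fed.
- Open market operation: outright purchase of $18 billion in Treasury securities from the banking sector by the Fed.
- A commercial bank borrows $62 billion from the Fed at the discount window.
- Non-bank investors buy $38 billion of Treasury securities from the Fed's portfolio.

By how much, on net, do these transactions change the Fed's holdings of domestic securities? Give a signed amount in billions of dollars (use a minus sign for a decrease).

Asset purchase (from non-banks) $87 billion: securities added to the Fed's portfolio → +$87B.
OMO purchase (from banks) $9 billion: securities added to the Fed's portfolio → +$9B.
OMO purchase (from banks) $18 billion: securities added to the Fed's portfolio → +$18B.
Discount-window loan $62 billion: the Fed's securities portfolio is untouched → 0.
Asset sale (to non-banks) $38 billion: securities removed from the Fed's portfolio → −$38B.
Net: 87 + 9 + 18 + 0 − 38 = +$76 billion.

+$76 billion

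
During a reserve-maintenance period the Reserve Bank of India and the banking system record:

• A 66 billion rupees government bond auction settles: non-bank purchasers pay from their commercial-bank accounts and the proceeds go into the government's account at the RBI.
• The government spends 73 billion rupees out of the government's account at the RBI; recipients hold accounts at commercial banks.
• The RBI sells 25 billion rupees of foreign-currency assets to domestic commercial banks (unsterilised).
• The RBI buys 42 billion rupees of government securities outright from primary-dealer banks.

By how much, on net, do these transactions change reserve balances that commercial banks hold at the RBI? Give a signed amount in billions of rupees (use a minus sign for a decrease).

RBI balance sheet:
  Assets:      Securities +42B, Foreign assets −25B
  Liabilities: Bank reserves +24B, Government deposits −7B
Commercial banking system:
  Assets:      Reserves at CB +24B, Securities −42B, Foreign assets +25B
  Liabilities: Checkable deposits +7B
So the change in reserve balances that commercial banks hold at the RBI is +24 billion.

+24 billion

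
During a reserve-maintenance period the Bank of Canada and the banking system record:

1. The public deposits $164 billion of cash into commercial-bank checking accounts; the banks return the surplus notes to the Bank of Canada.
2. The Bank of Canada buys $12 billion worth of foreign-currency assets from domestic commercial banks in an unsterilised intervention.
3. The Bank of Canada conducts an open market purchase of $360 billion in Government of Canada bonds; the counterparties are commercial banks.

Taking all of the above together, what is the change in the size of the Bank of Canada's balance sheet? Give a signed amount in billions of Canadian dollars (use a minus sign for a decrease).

Bank of Canada balance sheet:
  Assets:      Securities +$360B, Foreign assets +$12B
  Liabilities: Bank reserves +$536B, Currency in circulation −$164B
Change in total Bank of Canada assets = +$372 billion.

+$372 billion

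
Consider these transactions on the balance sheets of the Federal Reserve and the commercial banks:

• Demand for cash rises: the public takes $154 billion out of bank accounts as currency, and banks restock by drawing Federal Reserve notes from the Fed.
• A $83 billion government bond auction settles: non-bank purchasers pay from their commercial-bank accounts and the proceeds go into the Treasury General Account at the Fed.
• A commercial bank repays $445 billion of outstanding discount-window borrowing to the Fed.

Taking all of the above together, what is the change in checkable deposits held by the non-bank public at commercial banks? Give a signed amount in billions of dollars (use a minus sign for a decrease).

-$237 billion

Currency withdrawal $154 billion: non-bank counterparties' bank balances fall → −$154B.
Government account inflow $83 billion: non-bank counterparties' bank balances fall → −$83B.
Discount-window repayment $445 billion: the counterparty is a bank, so public deposits are unchanged → 0.
Net: −154 − 83 + 0 = -$237 billion.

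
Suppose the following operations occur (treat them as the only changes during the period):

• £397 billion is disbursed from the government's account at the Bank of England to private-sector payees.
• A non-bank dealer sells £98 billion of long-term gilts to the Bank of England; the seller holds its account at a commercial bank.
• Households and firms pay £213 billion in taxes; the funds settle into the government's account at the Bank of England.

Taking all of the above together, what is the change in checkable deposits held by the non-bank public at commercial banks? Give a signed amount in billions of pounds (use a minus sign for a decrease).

Bank of England balance sheet:
  Assets:      Securities +£98B
  Liabilities: Bank reserves +£282B, Government deposits −£184B
Commercial banking system:
  Assets:      Reserves at CB +£282B
  Liabilities: Checkable deposits +£282B
So the change in checkable deposits held by the non-bank public at commercial banks is +£282 billion.

+£282 billion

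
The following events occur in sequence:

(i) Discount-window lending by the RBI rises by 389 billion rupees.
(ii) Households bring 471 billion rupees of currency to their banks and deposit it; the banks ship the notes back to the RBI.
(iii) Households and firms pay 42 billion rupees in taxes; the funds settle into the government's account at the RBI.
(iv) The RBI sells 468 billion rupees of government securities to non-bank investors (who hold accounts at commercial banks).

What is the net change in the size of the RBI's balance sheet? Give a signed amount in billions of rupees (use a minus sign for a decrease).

-79 billion

Discount-window loan 389 billion rupees: an RBI asset is acquired → +389B.
Currency deposit 471 billion rupees: only the composition of liabilities changes → 0.
Government account inflow 42 billion rupees: only the composition of liabilities changes → 0.
Asset sale (to non-banks) 468 billion rupees: an RBI asset is shed → −468B.
Net: 389 + 0 + 0 − 468 = -79 billion.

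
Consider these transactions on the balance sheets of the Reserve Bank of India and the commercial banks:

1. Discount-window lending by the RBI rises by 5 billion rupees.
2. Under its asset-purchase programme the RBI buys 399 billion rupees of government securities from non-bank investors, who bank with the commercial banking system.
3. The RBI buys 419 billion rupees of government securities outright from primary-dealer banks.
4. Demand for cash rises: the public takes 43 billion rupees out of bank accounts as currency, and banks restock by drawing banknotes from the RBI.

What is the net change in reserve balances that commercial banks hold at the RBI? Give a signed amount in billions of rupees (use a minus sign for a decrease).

Discount-window loan 5 billion rupees: the loan is credited to the bank's reserve account → +5B.
Asset purchase (from non-banks) 399 billion rupees: the RBI pays by crediting reserve accounts → +399B.
OMO purchase (from banks) 419 billion rupees: the RBI pays by crediting reserve accounts → +419B.
Currency withdrawal 43 billion rupees: banks swap reserves for currency → −43B.
Net: 5 + 399 + 419 − 43 = +780 billion.

+780 billion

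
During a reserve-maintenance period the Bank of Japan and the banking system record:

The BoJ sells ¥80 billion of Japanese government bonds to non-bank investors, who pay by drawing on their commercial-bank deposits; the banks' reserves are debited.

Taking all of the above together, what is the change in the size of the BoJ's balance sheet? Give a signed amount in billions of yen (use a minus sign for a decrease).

-¥80 billion

Asset sale (to non-banks) ¥80 billion: a BoJ asset is shed → −¥80B.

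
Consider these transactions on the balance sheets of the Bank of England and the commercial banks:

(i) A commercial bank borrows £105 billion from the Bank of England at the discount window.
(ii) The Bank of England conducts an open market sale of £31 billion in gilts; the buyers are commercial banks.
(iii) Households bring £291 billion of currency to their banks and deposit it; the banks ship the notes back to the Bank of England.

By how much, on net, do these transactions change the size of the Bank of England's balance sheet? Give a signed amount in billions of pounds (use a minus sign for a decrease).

+£74 billion

Bank of England balance sheet:
  Assets:      Securities −£31B, Loans to banks +£105B
  Liabilities: Bank reserves +£365B, Currency in circulation −£291B
Change in total Bank of England assets = +£74 billion.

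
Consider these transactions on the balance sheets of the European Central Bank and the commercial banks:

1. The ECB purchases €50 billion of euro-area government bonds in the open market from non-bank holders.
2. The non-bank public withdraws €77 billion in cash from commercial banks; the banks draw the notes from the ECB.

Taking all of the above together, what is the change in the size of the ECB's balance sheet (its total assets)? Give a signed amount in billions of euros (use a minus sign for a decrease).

Asset purchase (from non-banks) €50 billion: an ECB asset is acquired → +€50B.
Currency withdrawal €77 billion: only the composition of liabilities changes → 0.
Net: 50 + 0 = +€50 billion.

+€50 billion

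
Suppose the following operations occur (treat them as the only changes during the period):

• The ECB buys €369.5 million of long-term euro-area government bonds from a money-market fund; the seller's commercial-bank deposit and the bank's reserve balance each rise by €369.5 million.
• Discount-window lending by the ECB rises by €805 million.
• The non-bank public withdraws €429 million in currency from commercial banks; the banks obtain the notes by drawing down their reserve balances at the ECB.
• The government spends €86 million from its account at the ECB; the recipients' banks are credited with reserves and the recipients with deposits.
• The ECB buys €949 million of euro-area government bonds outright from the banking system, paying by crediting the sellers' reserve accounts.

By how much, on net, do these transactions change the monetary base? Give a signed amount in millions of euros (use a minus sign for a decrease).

+€2209.5 million

Asset purchase (from non-banks) €369.5 million: ECB balance sheet expands → +€369.5M.
Discount-window loan €805 million: ECB balance sheet expands → +€805M.
Currency withdrawal €429 million: just a shift between currency and reserves — both are base money → 0.
Government spending €86 million: a non-base liability converts back to reserves → +€86M.
OMO purchase (from banks) €949 million: ECB balance sheet expands → +€949M.
Net: 369.5 + 805 + 0 + 86 + 949 = +€2209.5 million.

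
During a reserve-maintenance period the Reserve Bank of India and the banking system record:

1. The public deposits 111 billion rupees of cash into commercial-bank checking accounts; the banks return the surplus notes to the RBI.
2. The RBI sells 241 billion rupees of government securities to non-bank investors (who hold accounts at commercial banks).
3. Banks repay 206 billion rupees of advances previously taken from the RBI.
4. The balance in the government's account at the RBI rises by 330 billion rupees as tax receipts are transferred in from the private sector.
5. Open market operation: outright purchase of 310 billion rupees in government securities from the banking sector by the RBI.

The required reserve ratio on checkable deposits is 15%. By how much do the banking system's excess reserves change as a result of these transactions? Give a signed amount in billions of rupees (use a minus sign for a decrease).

-287 billion

Currency deposit 111 billion rupees: reserves +111B, deposits +111B.
Asset sale (to non-banks) 241 billion rupees: reserves −241B, deposits −241B.
Discount-window repayment 206 billion rupees: reserves −206B, deposits 0.
Government account inflow 330 billion rupees: reserves −330B, deposits −330B.
OMO purchase (from banks) 310 billion rupees: reserves +310B, deposits 0.
Totals: Δreserves = −356B, Δdeposits = −460B.
Δrequired reserves = 15% × −460B = −69B.
Δexcess reserves = Δreserves − Δrequired = −356B − (−69B) = -287 billion.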